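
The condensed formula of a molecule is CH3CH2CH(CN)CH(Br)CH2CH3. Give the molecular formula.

C7H12BrN

Atom tally by fragment:
  CH3 → C:1 H:3
  CH2 → C:1 H:2
  CH(CN) → C:2 H:1 N:1
  CH(Br) → C:1 H:1 Br:1
  CH2 → C:1 H:2
  CH3 → C:1 H:3
Element totals:
  C: 7
  H: 12
  Br: 1
  N: 1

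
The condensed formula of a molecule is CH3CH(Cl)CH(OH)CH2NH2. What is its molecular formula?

Atom tally by fragment:
  CH3 → C:1 H:3
  CH(Cl) → C:1 H:1 Cl:1
  CH(OH) → C:1 H:2 O:1
  CH2NH2 → C:1 H:4 N:1
Element totals:
  C: 4
  H: 10
  Cl: 1
  N: 1
  O: 1

C4H10ClNO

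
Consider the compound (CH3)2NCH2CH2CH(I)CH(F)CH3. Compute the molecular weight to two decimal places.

Element totals:
  C: 7
  H: 15
  F: 1
  I: 1
  N: 1
Molecular formula: C7H15FIN.
  M = 7(12.011) + 15(1.008) + 18.998 + 126.904 + 14.007
    = 84.077 + 15.120 + 18.998 + 126.904 + 14.007 = 259.106

259.11 g/mol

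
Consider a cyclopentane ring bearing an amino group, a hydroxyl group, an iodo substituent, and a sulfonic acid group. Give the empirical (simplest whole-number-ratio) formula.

C5H10INO4S

Atom tally by fragment:
  cyclopentane ring core → C:5 H:10
  (− 4 ring H displaced by substituents)
  + NH2 → N:1 H:2
  + OH → O:1 H:1
  + I → I:1
  + SO3H → S:1 O:3 H:1
Element totals:
  C: 5
  H: 10
  I: 1
  N: 1
  O: 4
  S: 1
Molecular formula: C5H10INO4S.
gcd of subscripts (5, 10, 1, 1, 4, 1) = 1, so the empirical formula equals the molecular formula.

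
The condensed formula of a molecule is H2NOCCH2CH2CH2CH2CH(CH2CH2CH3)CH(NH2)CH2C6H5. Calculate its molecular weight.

276.42 g/mol

Element totals:
  C: 17
  H: 28
  N: 2
  O: 1
Molecular formula: C17H28N2O.
  M = 17(12.011) + 28(1.008) + 2(14.007) + 15.999
    = 204.187 + 28.224 + 28.014 + 15.999 = 276.424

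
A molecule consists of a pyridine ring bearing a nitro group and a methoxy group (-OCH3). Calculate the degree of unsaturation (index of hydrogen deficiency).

5

Atom tally by fragment:
  pyridine ring core → C:5 H:5 N:1
  (− 2 ring H displaced by substituents)
  + NO2 → N:1 O:2
  + OCH3 → C:1 H:3 O:1
Element totals:
  C: 6
  H: 6
  N: 2
  O: 3
Molecular formula: C6H6N2O3.
DoU = (2C + 2 + N − H − X) / 2 = (2·6 + 2 + 2 − 6 − 0) / 2 = 5.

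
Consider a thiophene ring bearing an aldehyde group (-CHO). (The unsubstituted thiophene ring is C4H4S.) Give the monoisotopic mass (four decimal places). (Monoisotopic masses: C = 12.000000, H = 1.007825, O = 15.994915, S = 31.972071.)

Atom tally by fragment:
  thiophene ring core → C:4 H:4 S:1
  (− 1 ring H displaced by substituents)
  + CHO → C:1 H:1 O:1
Element totals:
  C: 5
  H: 4
  O: 1
  S: 1
Molecular formula: C5H4OS.
  M = 5(12.0) + 4(1.007825) + 15.994915 + 31.972071
    = 60.000000 + 4.031300 + 15.994915 + 31.972071 = 111.998286

111.9983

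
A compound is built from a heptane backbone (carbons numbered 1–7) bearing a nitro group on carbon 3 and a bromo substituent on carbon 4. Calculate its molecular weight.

224.10 g/mol

Atom tally by fragment:
  CH3 → C:1 H:3
  CH2 → C:1 H:2
  CH(NO2) → C:1 H:1 N:1 O:2
  CH(Br) → C:1 H:1 Br:1
  CH2 → C:1 H:2
  CH2 → C:1 H:2
  CH3 → C:1 H:3
Element totals:
  C: 7
  H: 14
  Br: 1
  N: 1
  O: 2
Molecular formula: C7H14BrNO2.
  M = 7(12.011) + 14(1.008) + 79.904 + 14.007 + 2(15.999)
    = 84.077 + 14.112 + 79.904 + 14.007 + 31.998 = 224.098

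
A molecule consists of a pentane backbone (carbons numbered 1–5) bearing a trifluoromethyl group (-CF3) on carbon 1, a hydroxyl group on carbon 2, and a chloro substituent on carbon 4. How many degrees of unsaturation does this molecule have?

0

Atom tally by fragment:
  F3CCH2 → C:2 H:2 F:3
  CH(OH) → C:1 H:2 O:1
  CH2 → C:1 H:2
  CH(Cl) → C:1 H:1 Cl:1
  CH3 → C:1 H:3
Element totals:
  C: 6
  H: 10
  Cl: 1
  F: 3
  O: 1
Molecular formula: C6H10ClF3O.
DoU = (2C + 2 + N − H − X) / 2 = (2·6 + 2 + 0 − 10 − 4) / 2 = 0.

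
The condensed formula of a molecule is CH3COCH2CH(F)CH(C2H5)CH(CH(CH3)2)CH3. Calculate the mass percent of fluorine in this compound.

9.39%

Atom tally by fragment:
  CH3COCH2 → C:3 H:5 O:1
  CH(F) → C:1 H:1 F:1
  CH(C2H5) → C:3 H:6
  CH(CH(CH3)2) → C:4 H:8
  CH3 → C:1 H:3
Element totals:
  C: 12
  H: 23
  F: 1
  O: 1
Molecular formula: C12H23FO.
Molar mass = 202.313 g/mol.
Mass from F: 1 × 18.998 = 18.998 g/mol.
%F = 18.998 / 202.313 × 100 = 9.39%.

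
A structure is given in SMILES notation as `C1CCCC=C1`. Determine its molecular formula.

Atom tally by fragment:
  cyclohexene ring core → C:6 H:10
Element totals:
  C: 6
  H: 10

C6H10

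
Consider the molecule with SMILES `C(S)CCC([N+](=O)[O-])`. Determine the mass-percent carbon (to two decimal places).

Atom tally by fragment:
  HSCH2 → C:1 H:3 S:1
  CH2 → C:1 H:2
  CH2 → C:1 H:2
  CH2NO2 → C:1 H:2 N:1 O:2
Element totals:
  C: 4
  H: 9
  N: 1
  O: 2
  S: 1
Molecular formula: C4H9NO2S.
Molar mass = 135.181 g/mol.
Mass from C: 4 × 12.011 = 48.044 g/mol.
%C = 48.044 / 135.181 × 100 = 35.54%.

35.54%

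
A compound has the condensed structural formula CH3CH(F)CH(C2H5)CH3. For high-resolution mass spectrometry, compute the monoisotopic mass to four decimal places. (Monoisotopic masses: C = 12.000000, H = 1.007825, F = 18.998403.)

104.1001

Atom tally by fragment:
  CH3 → C:1 H:3
  CH(F) → C:1 H:1 F:1
  CH(C2H5) → C:3 H:6
  CH3 → C:1 H:3
Element totals:
  C: 6
  H: 13
  F: 1
Molecular formula: C6H13F.
  M = 6(12.0) + 13(1.007825) + 18.998403
    = 72.000000 + 13.101725 + 18.998403 = 104.100128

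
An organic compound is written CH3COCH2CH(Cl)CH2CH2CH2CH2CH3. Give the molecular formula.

C9H17ClO

Element totals:
  C: 9
  H: 17
  Cl: 1
  O: 1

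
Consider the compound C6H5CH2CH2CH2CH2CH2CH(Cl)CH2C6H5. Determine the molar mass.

Atom tally by fragment:
  C6H5CH2 → C:7 H:7
  CH2 → C:1 H:2
  CH2 → C:1 H:2
  CH2 → C:1 H:2
  CH2 → C:1 H:2
  CH(Cl) → C:1 H:1 Cl:1
  CH2C6H5 → C:7 H:7
Element totals:
  C: 19
  H: 23
  Cl: 1
Molecular formula: C19H23Cl.
  M = 19(12.011) + 23(1.008) + 35.45
    = 228.209 + 23.184 + 35.450 = 286.843

286.84 g/mol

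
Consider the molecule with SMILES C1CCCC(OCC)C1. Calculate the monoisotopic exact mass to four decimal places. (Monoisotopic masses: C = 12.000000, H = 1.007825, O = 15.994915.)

Atom tally by fragment:
  cyclohexane ring core → C:6 H:12
  (− 1 ring H displaced by substituents)
  + OC2H5 → C:2 H:5 O:1
Element totals:
  C: 8
  H: 16
  O: 1
Molecular formula: C8H16O.
  M = 8(12.0) + 16(1.007825) + 15.994915
    = 96.000000 + 16.125200 + 15.994915 = 128.120115

128.1201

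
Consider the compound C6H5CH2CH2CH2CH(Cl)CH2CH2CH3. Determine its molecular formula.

C13H19Cl

Atom tally by fragment:
  C6H5CH2 → C:7 H:7
  CH2 → C:1 H:2
  CH2 → C:1 H:2
  CH(Cl) → C:1 H:1 Cl:1
  CH2 → C:1 H:2
  CH2 → C:1 H:2
  CH3 → C:1 H:3
Element totals:
  C: 13
  H: 19
  Cl: 1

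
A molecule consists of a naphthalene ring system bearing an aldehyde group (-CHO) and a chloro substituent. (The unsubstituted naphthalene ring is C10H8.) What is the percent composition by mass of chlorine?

Atom tally by fragment:
  naphthalene ring system core → C:10 H:8
  (− 2 ring H displaced by substituents)
  + CHO → C:1 H:1 O:1
  + Cl → Cl:1
Element totals:
  C: 11
  H: 7
  Cl: 1
  O: 1
Molecular formula: C11H7ClO.
Molar mass = 190.626 g/mol.
Mass from Cl: 1 × 35.45 = 35.450 g/mol.
%Cl = 35.450 / 190.626 × 100 = 18.60%.

18.60%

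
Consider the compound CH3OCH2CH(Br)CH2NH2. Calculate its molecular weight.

Atom tally by fragment:
  CH3OCH2 → C:2 H:5 O:1
  CH(Br) → C:1 H:1 Br:1
  CH2NH2 → C:1 H:4 N:1
Element totals:
  C: 4
  H: 10
  Br: 1
  N: 1
  O: 1
Molecular formula: C4H10BrNO.
  M = 4(12.011) + 10(1.008) + 79.904 + 14.007 + 15.999
    = 48.044 + 10.080 + 79.904 + 14.007 + 15.999 = 168.034

168.03 g/mol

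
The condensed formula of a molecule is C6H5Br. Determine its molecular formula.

C6H5Br

Element totals:
  C: 6
  H: 5
  Br: 1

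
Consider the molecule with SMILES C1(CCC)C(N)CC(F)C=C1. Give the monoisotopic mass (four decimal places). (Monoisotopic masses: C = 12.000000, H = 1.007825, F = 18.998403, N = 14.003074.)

Atom tally by fragment:
  cyclohexene ring core → C:6 H:10
  (− 3 ring H displaced by substituents)
  + CH2CH2CH3 → C:3 H:7
  + NH2 → N:1 H:2
  + F → F:1
Element totals:
  C: 9
  H: 16
  F: 1
  N: 1
Molecular formula: C9H16FN.
  M = 9(12.0) + 16(1.007825) + 18.998403 + 14.003074
    = 108.000000 + 16.125200 + 18.998403 + 14.003074 = 157.126677

157.1267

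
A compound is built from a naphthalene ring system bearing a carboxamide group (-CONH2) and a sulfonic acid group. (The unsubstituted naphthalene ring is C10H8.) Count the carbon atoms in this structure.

Atom tally by fragment:
  naphthalene ring system core → C:10 H:8
  (− 2 ring H displaced by substituents)
  + CONH2 → C:1 H:2 O:1 N:1
  + SO3H → S:1 O:3 H:1
Element totals:
  C: 11
  H: 9
  N: 1
  O: 4
  S: 1

11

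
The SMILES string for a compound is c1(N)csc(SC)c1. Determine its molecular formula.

C5H7NS2

Atom tally by fragment:
  thiophene ring core → C:4 H:4 S:1
  (− 2 ring H displaced by substituents)
  + NH2 → N:1 H:2
  + SCH3 → C:1 H:3 S:1
Element totals:
  C: 5
  H: 7
  N: 1
  S: 2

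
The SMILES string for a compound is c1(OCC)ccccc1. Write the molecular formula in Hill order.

Atom tally by fragment:
  benzene ring core → C:6 H:6
  (− 1 ring H displaced by substituents)
  + OC2H5 → C:2 H:5 O:1
Element totals:
  C: 8
  H: 10
  O: 1

C8H10O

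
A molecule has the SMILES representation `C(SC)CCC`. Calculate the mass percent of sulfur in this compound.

Atom tally by fragment:
  CH3SCH2 → C:2 H:5 S:1
  CH2 → C:1 H:2
  CH2 → C:1 H:2
  CH3 → C:1 H:3
Element totals:
  C: 5
  H: 12
  S: 1
Molecular formula: C5H12S.
Molar mass = 104.211 g/mol.
Mass from S: 1 × 32.06 = 32.060 g/mol.
%S = 32.060 / 104.211 × 100 = 30.76%.

30.76%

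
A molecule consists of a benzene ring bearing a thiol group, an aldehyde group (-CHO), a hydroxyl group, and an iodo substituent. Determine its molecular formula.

Atom tally by fragment:
  benzene ring core → C:6 H:6
  (− 4 ring H displaced by substituents)
  + SH → S:1 H:1
  + CHO → C:1 H:1 O:1
  + OH → O:1 H:1
  + I → I:1
Element totals:
  C: 7
  H: 5
  I: 1
  O: 2
  S: 1

C7H5IO2S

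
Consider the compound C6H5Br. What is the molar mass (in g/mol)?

157.01 g/mol

Atom tally by fragment:
  benzene ring core → C:6 H:6
  (− 1 ring H displaced by substituents)
  + Br → Br:1
Element totals:
  C: 6
  H: 5
  Br: 1
Molecular formula: C6H5Br.
  M = 6(12.011) + 5(1.008) + 79.904
    = 72.066 + 5.040 + 79.904 = 157.010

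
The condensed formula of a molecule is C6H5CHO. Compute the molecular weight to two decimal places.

106.12 g/mol

Atom tally by fragment:
  benzene ring core → C:6 H:6
  (− 1 ring H displaced by substituents)
  + CHO → C:1 H:1 O:1
Element totals:
  C: 7
  H: 6
  O: 1
Molecular formula: C7H6O.
  M = 7(12.011) + 6(1.008) + 15.999
    = 84.077 + 6.048 + 15.999 = 106.124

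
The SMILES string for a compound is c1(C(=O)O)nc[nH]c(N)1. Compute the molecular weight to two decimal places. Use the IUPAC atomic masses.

Atom tally by fragment:
  imidazole ring core → C:3 H:4 N:2
  (− 2 ring H displaced by substituents)
  + COOH → C:1 H:1 O:2
  + NH2 → N:1 H:2
Element totals:
  C: 4
  H: 5
  N: 3
  O: 2
Molecular formula: C4H5N3O2.
  M = 4(12.011) + 5(1.008) + 3(14.007) + 2(15.999)
    = 48.044 + 5.040 + 42.021 + 31.998 = 127.103

127.10 g/mol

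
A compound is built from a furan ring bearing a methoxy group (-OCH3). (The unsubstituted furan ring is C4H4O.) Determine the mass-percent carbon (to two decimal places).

Atom tally by fragment:
  furan ring core → C:4 H:4 O:1
  (− 1 ring H displaced by substituents)
  + OCH3 → C:1 H:3 O:1
Element totals:
  C: 5
  H: 6
  O: 2
Molecular formula: C5H6O2.
Molar mass = 98.101 g/mol.
Mass from C: 5 × 12.011 = 60.055 g/mol.
%C = 60.055 / 98.101 × 100 = 61.22%.

61.22%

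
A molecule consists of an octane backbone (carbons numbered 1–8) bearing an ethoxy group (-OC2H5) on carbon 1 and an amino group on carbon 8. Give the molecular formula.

C10H23NO

Atom tally by fragment:
  C2H5OCH2 → C:3 H:7 O:1
  CH2 → C:1 H:2
  CH2 → C:1 H:2
  CH2 → C:1 H:2
  CH2 → C:1 H:2
  CH2 → C:1 H:2
  CH2 → C:1 H:2
  CH2NH2 → C:1 H:4 N:1
Element totals:
  C: 10
  H: 23
  N: 1
  O: 1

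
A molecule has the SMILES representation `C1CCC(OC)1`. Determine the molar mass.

86.13 g/mol

Atom tally by fragment:
  cyclobutane ring core → C:4 H:8
  (− 1 ring H displaced by substituents)
  + OCH3 → C:1 H:3 O:1
Element totals:
  C: 5
  H: 10
  O: 1
Molecular formula: C5H10O.
  M = 5(12.011) + 10(1.008) + 15.999
    = 60.055 + 10.080 + 15.999 = 86.134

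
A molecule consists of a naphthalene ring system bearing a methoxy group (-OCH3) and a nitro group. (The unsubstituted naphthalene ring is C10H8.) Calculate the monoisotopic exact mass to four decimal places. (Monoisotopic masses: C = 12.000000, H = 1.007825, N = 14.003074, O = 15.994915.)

Atom tally by fragment:
  naphthalene ring system core → C:10 H:8
  (− 2 ring H displaced by substituents)
  + OCH3 → C:1 H:3 O:1
  + NO2 → N:1 O:2
Element totals:
  C: 11
  H: 9
  N: 1
  O: 3
Molecular formula: C11H9NO3.
  M = 11(12.0) + 9(1.007825) + 14.003074 + 3(15.994915)
    = 132.000000 + 9.070425 + 14.003074 + 47.984745 = 203.058244

203.0582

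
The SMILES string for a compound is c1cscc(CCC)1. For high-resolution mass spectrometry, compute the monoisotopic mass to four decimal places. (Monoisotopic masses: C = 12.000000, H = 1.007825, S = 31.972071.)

126.0503

Atom tally by fragment:
  thiophene ring core → C:4 H:4 S:1
  (− 1 ring H displaced by substituents)
  + CH2CH2CH3 → C:3 H:7
Element totals:
  C: 7
  H: 10
  S: 1
Molecular formula: C7H10S.
  M = 7(12.0) + 10(1.007825) + 31.972071
    = 84.000000 + 10.078250 + 31.972071 = 126.050321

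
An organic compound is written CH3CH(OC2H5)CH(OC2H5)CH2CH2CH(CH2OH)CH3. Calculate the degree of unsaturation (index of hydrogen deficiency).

Element totals:
  C: 12
  H: 26
  O: 3
Molecular formula: C12H26O3.
DoU = (2C + 2 + N − H − X) / 2 = (2·12 + 2 + 0 − 26 − 0) / 2 = 0.

0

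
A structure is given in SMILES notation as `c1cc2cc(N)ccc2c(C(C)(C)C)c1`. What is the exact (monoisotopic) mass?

199.1361

Atom tally by fragment:
  naphthalene ring system core → C:10 H:8
  (− 2 ring H displaced by substituents)
  + NH2 → N:1 H:2
  + C(CH3)3 → C:4 H:9
Element totals:
  C: 14
  H: 17
  N: 1
Molecular formula: C14H17N.
  M = 14(12.0) + 17(1.007825) + 14.003074
    = 168.000000 + 17.133025 + 14.003074 = 199.136099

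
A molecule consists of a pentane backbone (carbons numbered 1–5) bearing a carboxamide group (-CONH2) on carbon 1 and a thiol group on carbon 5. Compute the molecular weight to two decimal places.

Atom tally by fragment:
  H2NOCCH2 → C:2 H:4 O:1 N:1
  CH2 → C:1 H:2
  CH2 → C:1 H:2
  CH2 → C:1 H:2
  CH2SH → C:1 H:3 S:1
Element totals:
  C: 6
  H: 13
  N: 1
  O: 1
  S: 1
Molecular formula: C6H13NOS.
  M = 6(12.011) + 13(1.008) + 14.007 + 15.999 + 32.06
    = 72.066 + 13.104 + 14.007 + 15.999 + 32.060 = 147.236

147.24 g/mol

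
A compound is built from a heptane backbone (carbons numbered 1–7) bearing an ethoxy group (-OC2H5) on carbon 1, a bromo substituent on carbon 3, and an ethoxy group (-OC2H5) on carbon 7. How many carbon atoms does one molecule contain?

11

Atom tally by fragment:
  C2H5OCH2 → C:3 H:7 O:1
  CH2 → C:1 H:2
  CH(Br) → C:1 H:1 Br:1
  CH2 → C:1 H:2
  CH2 → C:1 H:2
  CH2 → C:1 H:2
  CH2OC2H5 → C:3 H:7 O:1
Element totals:
  C: 11
  H: 23
  Br: 1
  O: 2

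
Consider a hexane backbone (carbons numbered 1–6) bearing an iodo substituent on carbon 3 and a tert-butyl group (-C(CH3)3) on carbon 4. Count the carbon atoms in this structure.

Atom tally by fragment:
  CH3 → C:1 H:3
  CH2 → C:1 H:2
  CH(I) → C:1 H:1 I:1
  CH(C(CH3)3) → C:5 H:10
  CH2 → C:1 H:2
  CH3 → C:1 H:3
Element totals:
  C: 10
  H: 21
  I: 1

10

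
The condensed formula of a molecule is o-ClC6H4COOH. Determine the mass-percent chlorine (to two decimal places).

22.64%

Atom tally by fragment:
  benzene ring core → C:6 H:6
  (− 2 ring H displaced by substituents)
  + Cl → Cl:1
  + COOH → C:1 H:1 O:2
Element totals:
  C: 7
  H: 5
  Cl: 1
  O: 2
Molecular formula: C7H5ClO2.
Molar mass = 156.565 g/mol.
Mass from Cl: 1 × 35.45 = 35.450 g/mol.
%Cl = 35.450 / 156.565 × 100 = 22.64%.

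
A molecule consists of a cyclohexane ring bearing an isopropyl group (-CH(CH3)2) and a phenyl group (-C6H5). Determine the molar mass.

202.34 g/mol

Atom tally by fragment:
  cyclohexane ring core → C:6 H:12
  (− 2 ring H displaced by substituents)
  + CH(CH3)2 → C:3 H:7
  + C6H5 → C:6 H:5
Element totals:
  C: 15
  H: 22
Molecular formula: C15H22.
  M = 15(12.011) + 22(1.008)
    = 180.165 + 22.176 = 202.341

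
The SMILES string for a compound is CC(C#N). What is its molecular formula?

Atom tally by fragment:
  CH3 → C:1 H:3
  CH2CN → C:2 H:2 N:1
Element totals:
  C: 3
  H: 5
  N: 1

C3H5N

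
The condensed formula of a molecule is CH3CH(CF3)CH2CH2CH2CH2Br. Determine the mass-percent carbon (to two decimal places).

36.07%

Element totals:
  C: 7
  H: 12
  Br: 1
  F: 3
Molecular formula: C7H12BrF3.
Molar mass = 233.071 g/mol.
Mass from C: 7 × 12.011 = 84.077 g/mol.
%C = 84.077 / 233.071 × 100 = 36.07%.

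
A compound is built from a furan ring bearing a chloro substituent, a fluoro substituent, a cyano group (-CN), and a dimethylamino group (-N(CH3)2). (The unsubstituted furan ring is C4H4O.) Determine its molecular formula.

C7H6ClFN2O

Atom tally by fragment:
  furan ring core → C:4 H:4 O:1
  (− 4 ring H displaced by substituents)
  + Cl → Cl:1
  + F → F:1
  + CN → C:1 N:1
  + N(CH3)2 → N:1 C:2 H:6
Element totals:
  C: 7
  H: 6
  Cl: 1
  F: 1
  N: 2
  O: 1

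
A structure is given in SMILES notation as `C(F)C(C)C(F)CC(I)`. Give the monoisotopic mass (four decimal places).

247.9874

Atom tally by fragment:
  FCH2 → C:1 H:2 F:1
  CH(CH3) → C:2 H:4
  CH(F) → C:1 H:1 F:1
  CH2 → C:1 H:2
  CH2I → C:1 H:2 I:1
Element totals:
  C: 6
  H: 11
  F: 2
  I: 1
Molecular formula: C6H11F2I.
  M = 6(12.0) + 11(1.007825) + 2(18.998403) + 126.904472
    = 72.000000 + 11.086075 + 37.996806 + 126.904472 = 247.987353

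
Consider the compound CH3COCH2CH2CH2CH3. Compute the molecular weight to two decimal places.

100.16 g/mol

Atom tally by fragment:
  CH3COCH2 → C:3 H:5 O:1
  CH2 → C:1 H:2
  CH2 → C:1 H:2
  CH3 → C:1 H:3
Element totals:
  C: 6
  H: 12
  O: 1
Molecular formula: C6H12O.
  M = 6(12.011) + 12(1.008) + 15.999
    = 72.066 + 12.096 + 15.999 = 100.161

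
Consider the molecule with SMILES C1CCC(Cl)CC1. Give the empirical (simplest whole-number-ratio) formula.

C6H11Cl

Atom tally by fragment:
  cyclohexane ring core → C:6 H:12
  (− 1 ring H displaced by substituents)
  + Cl → Cl:1
Element totals:
  C: 6
  H: 11
  Cl: 1
Molecular formula: C6H11Cl.
gcd of subscripts (6, 1, 11) = 1, so the empirical formula equals the molecular formula.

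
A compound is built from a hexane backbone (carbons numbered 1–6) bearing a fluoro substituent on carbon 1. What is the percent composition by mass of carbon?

Atom tally by fragment:
  FCH2 → C:1 H:2 F:1
  CH2 → C:1 H:2
  CH2 → C:1 H:2
  CH2 → C:1 H:2
  CH2 → C:1 H:2
  CH3 → C:1 H:3
Element totals:
  C: 6
  H: 13
  F: 1
Molecular formula: C6H13F.
Molar mass = 104.168 g/mol.
Mass from C: 6 × 12.011 = 72.066 g/mol.
%C = 72.066 / 104.168 × 100 = 69.18%.

69.18%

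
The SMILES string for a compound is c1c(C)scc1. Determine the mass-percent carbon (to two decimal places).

61.18%

Atom tally by fragment:
  thiophene ring core → C:4 H:4 S:1
  (− 1 ring H displaced by substituents)
  + CH3 → C:1 H:3
Element totals:
  C: 5
  H: 6
  S: 1
Molecular formula: C5H6S.
Molar mass = 98.163 g/mol.
Mass from C: 5 × 12.011 = 60.055 g/mol.
%C = 60.055 / 98.163 × 100 = 61.18%.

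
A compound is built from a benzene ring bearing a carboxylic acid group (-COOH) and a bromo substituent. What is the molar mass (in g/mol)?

Atom tally by fragment:
  benzene ring core → C:6 H:6
  (− 2 ring H displaced by substituents)
  + COOH → C:1 H:1 O:2
  + Br → Br:1
Element totals:
  C: 7
  H: 5
  Br: 1
  O: 2
Molecular formula: C7H5BrO2.
  M = 7(12.011) + 5(1.008) + 79.904 + 2(15.999)
    = 84.077 + 5.040 + 79.904 + 31.998 = 201.019

201.02 g/mol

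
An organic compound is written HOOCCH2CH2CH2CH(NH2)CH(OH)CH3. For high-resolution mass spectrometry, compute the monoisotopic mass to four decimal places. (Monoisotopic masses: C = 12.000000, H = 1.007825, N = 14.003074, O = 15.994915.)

161.1052

Atom tally by fragment:
  HOOCCH2 → C:2 H:3 O:2
  CH2 → C:1 H:2
  CH2 → C:1 H:2
  CH(NH2) → C:1 H:3 N:1
  CH(OH) → C:1 H:2 O:1
  CH3 → C:1 H:3
Element totals:
  C: 7
  H: 15
  N: 1
  O: 3
Molecular formula: C7H15NO3.
  M = 7(12.0) + 15(1.007825) + 14.003074 + 3(15.994915)
    = 84.000000 + 15.117375 + 14.003074 + 47.984745 = 161.105194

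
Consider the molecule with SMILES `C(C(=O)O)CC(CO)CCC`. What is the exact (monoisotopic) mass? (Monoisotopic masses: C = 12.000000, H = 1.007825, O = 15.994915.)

160.1099

Atom tally by fragment:
  HOOCCH2 → C:2 H:3 O:2
  CH2 → C:1 H:2
  CH(CH2OH) → C:2 H:4 O:1
  CH2 → C:1 H:2
  CH2 → C:1 H:2
  CH3 → C:1 H:3
Element totals:
  C: 8
  H: 16
  O: 3
Molecular formula: C8H16O3.
  M = 8(12.0) + 16(1.007825) + 3(15.994915)
    = 96.000000 + 16.125200 + 47.984745 = 160.109945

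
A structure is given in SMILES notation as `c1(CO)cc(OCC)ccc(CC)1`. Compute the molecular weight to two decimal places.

180.25 g/mol

Atom tally by fragment:
  benzene ring core → C:6 H:6
  (− 3 ring H displaced by substituents)
  + CH2OH → C:1 H:3 O:1
  + OC2H5 → C:2 H:5 O:1
  + C2H5 → C:2 H:5
Element totals:
  C: 11
  H: 16
  O: 2
Molecular formula: C11H16O2.
  M = 11(12.011) + 16(1.008) + 2(15.999)
    = 132.121 + 16.128 + 31.998 = 180.247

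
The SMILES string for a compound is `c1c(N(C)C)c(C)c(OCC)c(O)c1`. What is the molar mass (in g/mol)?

Atom tally by fragment:
  benzene ring core → C:6 H:6
  (− 4 ring H displaced by substituents)
  + N(CH3)2 → N:1 C:2 H:6
  + CH3 → C:1 H:3
  + OC2H5 → C:2 H:5 O:1
  + OH → O:1 H:1
Element totals:
  C: 11
  H: 17
  N: 1
  O: 2
Molecular formula: C11H17NO2.
  M = 11(12.011) + 17(1.008) + 14.007 + 2(15.999)
    = 132.121 + 17.136 + 14.007 + 31.998 = 195.262

195.26 g/mol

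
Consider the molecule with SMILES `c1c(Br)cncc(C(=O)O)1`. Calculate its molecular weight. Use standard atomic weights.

202.01 g/mol

Atom tally by fragment:
  pyridine ring core → C:5 H:5 N:1
  (− 2 ring H displaced by substituents)
  + Br → Br:1
  + COOH → C:1 H:1 O:2
Element totals:
  C: 6
  H: 4
  Br: 1
  N: 1
  O: 2
Molecular formula: C6H4BrNO2.
  M = 6(12.011) + 4(1.008) + 79.904 + 14.007 + 2(15.999)
    = 72.066 + 4.032 + 79.904 + 14.007 + 31.998 = 202.007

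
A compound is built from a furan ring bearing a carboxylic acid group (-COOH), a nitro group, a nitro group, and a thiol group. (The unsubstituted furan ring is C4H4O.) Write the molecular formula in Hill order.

C5H2N2O7S

Atom tally by fragment:
  furan ring core → C:4 H:4 O:1
  (− 4 ring H displaced by substituents)
  + COOH → C:1 H:1 O:2
  + NO2 → N:1 O:2
  + NO2 → N:1 O:2
  + SH → S:1 H:1
Element totals:
  C: 5
  H: 2
  N: 2
  O: 7
  S: 1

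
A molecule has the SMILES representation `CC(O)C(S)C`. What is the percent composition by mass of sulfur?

30.19%

Atom tally by fragment:
  CH3 → C:1 H:3
  CH(OH) → C:1 H:2 O:1
  CH(SH) → C:1 H:2 S:1
  CH3 → C:1 H:3
Element totals:
  C: 4
  H: 10
  O: 1
  S: 1
Molecular formula: C4H10OS.
Molar mass = 106.183 g/mol.
Mass from S: 1 × 32.06 = 32.060 g/mol.
%S = 32.060 / 106.183 × 100 = 30.19%.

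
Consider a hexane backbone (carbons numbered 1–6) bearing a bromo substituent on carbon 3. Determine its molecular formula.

C6H13Br

Atom tally by fragment:
  CH3 → C:1 H:3
  CH2 → C:1 H:2
  CH(Br) → C:1 H:1 Br:1
  CH2 → C:1 H:2
  CH2 → C:1 H:2
  CH3 → C:1 H:3
Element totals:
  C: 6
  H: 13
  Br: 1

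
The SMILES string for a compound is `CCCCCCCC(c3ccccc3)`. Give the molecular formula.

Atom tally by fragment:
  CH3 → C:1 H:3
  CH2 → C:1 H:2
  CH2 → C:1 H:2
  CH2 → C:1 H:2
  CH2 → C:1 H:2
  CH2 → C:1 H:2
  CH2 → C:1 H:2
  CH2C6H5 → C:7 H:7
Element totals:
  C: 14
  H: 22

C14H22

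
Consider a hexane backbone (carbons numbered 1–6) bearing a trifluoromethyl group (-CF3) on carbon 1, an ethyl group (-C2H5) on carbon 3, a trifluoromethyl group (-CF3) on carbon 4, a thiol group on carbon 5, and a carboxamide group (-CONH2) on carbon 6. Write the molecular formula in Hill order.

Atom tally by fragment:
  F3CCH2 → C:2 H:2 F:3
  CH2 → C:1 H:2
  CH(C2H5) → C:3 H:6
  CH(CF3) → C:2 H:1 F:3
  CH(SH) → C:1 H:2 S:1
  CH2CONH2 → C:2 H:4 O:1 N:1
Element totals:
  C: 11
  H: 17
  F: 6
  N: 1
  O: 1
  S: 1

C11H17F6NOS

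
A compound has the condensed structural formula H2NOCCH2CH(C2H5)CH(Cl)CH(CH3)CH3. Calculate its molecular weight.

Atom tally by fragment:
  H2NOCCH2 → C:2 H:4 O:1 N:1
  CH(C2H5) → C:3 H:6
  CH(Cl) → C:1 H:1 Cl:1
  CH(CH3) → C:2 H:4
  CH3 → C:1 H:3
Element totals:
  C: 9
  H: 18
  Cl: 1
  N: 1
  O: 1
Molecular formula: C9H18ClNO.
  M = 9(12.011) + 18(1.008) + 35.45 + 14.007 + 15.999
    = 108.099 + 18.144 + 35.450 + 14.007 + 15.999 = 191.699

191.70 g/mol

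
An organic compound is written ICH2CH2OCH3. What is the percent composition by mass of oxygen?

Atom tally by fragment:
  ICH2 → C:1 H:2 I:1
  CH2OCH3 → C:2 H:5 O:1
Element totals:
  C: 3
  H: 7
  I: 1
  O: 1
Molecular formula: C3H7IO.
Molar mass = 185.992 g/mol.
Mass from O: 1 × 15.999 = 15.999 g/mol.
%O = 15.999 / 185.992 × 100 = 8.60%.

8.60%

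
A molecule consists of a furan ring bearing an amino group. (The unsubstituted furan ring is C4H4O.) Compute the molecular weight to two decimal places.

83.09 g/mol

Atom tally by fragment:
  furan ring core → C:4 H:4 O:1
  (− 1 ring H displaced by substituents)
  + NH2 → N:1 H:2
Element totals:
  C: 4
  H: 5
  N: 1
  O: 1
Molecular formula: C4H5NO.
  M = 4(12.011) + 5(1.008) + 14.007 + 15.999
    = 48.044 + 5.040 + 14.007 + 15.999 = 83.090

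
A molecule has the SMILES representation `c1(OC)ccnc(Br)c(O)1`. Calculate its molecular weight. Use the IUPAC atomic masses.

204.02 g/mol

Atom tally by fragment:
  pyridine ring core → C:5 H:5 N:1
  (− 3 ring H displaced by substituents)
  + OCH3 → C:1 H:3 O:1
  + Br → Br:1
  + OH → O:1 H:1
Element totals:
  C: 6
  H: 6
  Br: 1
  N: 1
  O: 2
Molecular formula: C6H6BrNO2.
  M = 6(12.011) + 6(1.008) + 79.904 + 14.007 + 2(15.999)
    = 72.066 + 6.048 + 79.904 + 14.007 + 31.998 = 204.023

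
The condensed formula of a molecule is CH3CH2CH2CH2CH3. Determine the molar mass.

72.15 g/mol

Element totals:
  C: 5
  H: 12
Molecular formula: C5H12.
  M = 5(12.011) + 12(1.008)
    = 60.055 + 12.096 = 72.151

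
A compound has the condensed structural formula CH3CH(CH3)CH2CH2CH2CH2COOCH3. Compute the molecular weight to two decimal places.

158.24 g/mol

Atom tally by fragment:
  CH3 → C:1 H:3
  CH(CH3) → C:2 H:4
  CH2 → C:1 H:2
  CH2 → C:1 H:2
  CH2 → C:1 H:2
  CH2COOCH3 → C:3 H:5 O:2
Element totals:
  C: 9
  H: 18
  O: 2
Molecular formula: C9H18O2.
  M = 9(12.011) + 18(1.008) + 2(15.999)
    = 108.099 + 18.144 + 31.998 = 158.241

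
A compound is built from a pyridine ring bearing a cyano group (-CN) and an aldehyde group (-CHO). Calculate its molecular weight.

132.12 g/mol

Atom tally by fragment:
  pyridine ring core → C:5 H:5 N:1
  (− 2 ring H displaced by substituents)
  + CN → C:1 N:1
  + CHO → C:1 H:1 O:1
Element totals:
  C: 7
  H: 4
  N: 2
  O: 1
Molecular formula: C7H4N2O.
  M = 7(12.011) + 4(1.008) + 2(14.007) + 15.999
    = 84.077 + 4.032 + 28.014 + 15.999 = 132.122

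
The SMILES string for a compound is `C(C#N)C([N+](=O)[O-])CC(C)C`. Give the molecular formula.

C7H12N2O2

Atom tally by fragment:
  NCCH2 → C:2 H:2 N:1
  CH(NO2) → C:1 H:1 N:1 O:2
  CH2 → C:1 H:2
  CH(CH3) → C:2 H:4
  CH3 → C:1 H:3
Element totals:
  C: 7
  H: 12
  N: 2
  O: 2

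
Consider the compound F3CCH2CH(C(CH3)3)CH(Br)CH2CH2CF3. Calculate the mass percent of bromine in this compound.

23.29%

Element totals:
  C: 11
  H: 17
  Br: 1
  F: 6
Molecular formula: C11H17BrF6.
Molar mass = 343.149 g/mol.
Mass from Br: 1 × 79.904 = 79.904 g/mol.
%Br = 79.904 / 343.149 × 100 = 23.29%.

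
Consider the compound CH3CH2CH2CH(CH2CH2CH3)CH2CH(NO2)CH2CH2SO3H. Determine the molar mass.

Element totals:
  C: 11
  H: 23
  N: 1
  O: 5
  S: 1
Molecular formula: C11H23NO5S.
  M = 11(12.011) + 23(1.008) + 14.007 + 5(15.999) + 32.06
    = 132.121 + 23.184 + 14.007 + 79.995 + 32.060 = 281.367

281.37 g/mol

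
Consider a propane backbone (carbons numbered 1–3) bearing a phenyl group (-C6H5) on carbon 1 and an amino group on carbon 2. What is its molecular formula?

C9H13N

Atom tally by fragment:
  C6H5CH2 → C:7 H:7
  CH(NH2) → C:1 H:3 N:1
  CH3 → C:1 H:3
Element totals:
  C: 9
  H: 13
  N: 1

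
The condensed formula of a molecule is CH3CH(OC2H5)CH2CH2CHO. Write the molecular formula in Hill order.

Element totals:
  C: 7
  H: 14
  O: 2

C7H14O2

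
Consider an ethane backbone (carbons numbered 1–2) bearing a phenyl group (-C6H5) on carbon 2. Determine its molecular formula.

C8H10

Atom tally by fragment:
  CH3 → C:1 H:3
  CH2C6H5 → C:7 H:7
Element totals:
  C: 8
  H: 10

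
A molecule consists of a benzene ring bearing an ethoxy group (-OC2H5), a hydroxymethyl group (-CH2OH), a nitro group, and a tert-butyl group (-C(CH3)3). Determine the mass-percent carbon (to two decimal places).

Atom tally by fragment:
  benzene ring core → C:6 H:6
  (− 4 ring H displaced by substituents)
  + OC2H5 → C:2 H:5 O:1
  + CH2OH → C:1 H:3 O:1
  + NO2 → N:1 O:2
  + C(CH3)3 → C:4 H:9
Element totals:
  C: 13
  H: 19
  N: 1
  O: 4
Molecular formula: C13H19NO4.
Molar mass = 253.298 g/mol.
Mass from C: 13 × 12.011 = 156.143 g/mol.
%C = 156.143 / 253.298 × 100 = 61.64%.

61.64%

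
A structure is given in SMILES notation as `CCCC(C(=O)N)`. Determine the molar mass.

Atom tally by fragment:
  CH3 → C:1 H:3
  CH2 → C:1 H:2
  CH2 → C:1 H:2
  CH2CONH2 → C:2 H:4 O:1 N:1
Element totals:
  C: 5
  H: 11
  N: 1
  O: 1
Molecular formula: C5H11NO.
  M = 5(12.011) + 11(1.008) + 14.007 + 15.999
    = 60.055 + 11.088 + 14.007 + 15.999 = 101.149

101.15 g/mol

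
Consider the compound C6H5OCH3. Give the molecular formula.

Atom tally by fragment:
  benzene ring core → C:6 H:6
  (− 1 ring H displaced by substituents)
  + OCH3 → C:1 H:3 O:1
Element totals:
  C: 7
  H: 8
  O: 1

C7H8O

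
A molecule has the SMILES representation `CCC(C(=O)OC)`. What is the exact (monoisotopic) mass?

102.0681

Atom tally by fragment:
  CH3 → C:1 H:3
  CH2 → C:1 H:2
  CH2COOCH3 → C:3 H:5 O:2
Element totals:
  C: 5
  H: 10
  O: 2
Molecular formula: C5H10O2.
  M = 5(12.0) + 10(1.007825) + 2(15.994915)
    = 60.000000 + 10.078250 + 31.989830 = 102.068080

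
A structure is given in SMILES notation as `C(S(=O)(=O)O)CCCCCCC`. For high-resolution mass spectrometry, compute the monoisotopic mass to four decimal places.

194.0977

Atom tally by fragment:
  HO3SCH2 → C:1 H:3 S:1 O:3
  CH2 → C:1 H:2
  CH2 → C:1 H:2
  CH2 → C:1 H:2
  CH2 → C:1 H:2
  CH2 → C:1 H:2
  CH2 → C:1 H:2
  CH3 → C:1 H:3
Element totals:
  C: 8
  H: 18
  O: 3
  S: 1
Molecular formula: C8H18O3S.
  M = 8(12.0) + 18(1.007825) + 3(15.994915) + 31.972071
    = 96.000000 + 18.140850 + 47.984745 + 31.972071 = 194.097666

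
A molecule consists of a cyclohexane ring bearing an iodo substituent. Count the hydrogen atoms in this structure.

Atom tally by fragment:
  cyclohexane ring core → C:6 H:12
  (− 1 ring H displaced by substituents)
  + I → I:1
Element totals:
  C: 6
  H: 11
  I: 1

11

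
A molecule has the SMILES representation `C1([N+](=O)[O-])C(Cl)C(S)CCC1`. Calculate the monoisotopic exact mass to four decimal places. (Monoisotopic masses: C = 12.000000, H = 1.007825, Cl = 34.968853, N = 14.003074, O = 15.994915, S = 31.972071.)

Atom tally by fragment:
  cyclohexane ring core → C:6 H:12
  (− 3 ring H displaced by substituents)
  + NO2 → N:1 O:2
  + Cl → Cl:1
  + SH → S:1 H:1
Element totals:
  C: 6
  H: 10
  Cl: 1
  N: 1
  O: 2
  S: 1
Molecular formula: C6H10ClNO2S.
  M = 6(12.0) + 10(1.007825) + 34.968853 + 14.003074 + 2(15.994915) + 31.972071
    = 72.000000 + 10.078250 + 34.968853 + 14.003074 + 31.989830 + 31.972071 = 195.012078

195.0121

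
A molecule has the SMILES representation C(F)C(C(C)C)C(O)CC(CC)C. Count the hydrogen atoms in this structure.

23

Atom tally by fragment:
  FCH2 → C:1 H:2 F:1
  CH(CH(CH3)2) → C:4 H:8
  CH(OH) → C:1 H:2 O:1
  CH2 → C:1 H:2
  CH(C2H5) → C:3 H:6
  CH3 → C:1 H:3
Element totals:
  C: 11
  H: 23
  F: 1
  O: 1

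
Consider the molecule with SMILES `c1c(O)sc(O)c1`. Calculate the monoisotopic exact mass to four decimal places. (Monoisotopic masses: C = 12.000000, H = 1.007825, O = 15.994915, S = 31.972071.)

115.9932

Atom tally by fragment:
  thiophene ring core → C:4 H:4 S:1
  (− 2 ring H displaced by substituents)
  + OH → O:1 H:1
  + OH → O:1 H:1
Element totals:
  C: 4
  H: 4
  O: 2
  S: 1
Molecular formula: C4H4O2S.
  M = 4(12.0) + 4(1.007825) + 2(15.994915) + 31.972071
    = 48.000000 + 4.031300 + 31.989830 + 31.972071 = 115.993201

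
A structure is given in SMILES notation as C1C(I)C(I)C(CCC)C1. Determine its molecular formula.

Atom tally by fragment:
  cyclopentane ring core → C:5 H:10
  (− 3 ring H displaced by substituents)
  + I → I:1
  + I → I:1
  + CH2CH2CH3 → C:3 H:7
Element totals:
  C: 8
  H: 14
  I: 2

C8H14I2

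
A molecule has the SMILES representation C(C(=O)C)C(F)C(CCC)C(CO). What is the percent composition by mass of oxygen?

Atom tally by fragment:
  CH3COCH2 → C:3 H:5 O:1
  CH(F) → C:1 H:1 F:1
  CH(CH2CH2CH3) → C:4 H:8
  CH2CH2OH → C:2 H:5 O:1
Element totals:
  C: 10
  H: 19
  F: 1
  O: 2
Molecular formula: C10H19FO2.
Molar mass = 190.258 g/mol.
Mass from O: 2 × 15.999 = 31.998 g/mol.
%O = 31.998 / 190.258 × 100 = 16.82%.

16.82%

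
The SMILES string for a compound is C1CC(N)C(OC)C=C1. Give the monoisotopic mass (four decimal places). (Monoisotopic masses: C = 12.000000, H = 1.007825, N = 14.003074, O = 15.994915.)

127.0997

Atom tally by fragment:
  cyclohexene ring core → C:6 H:10
  (− 2 ring H displaced by substituents)
  + NH2 → N:1 H:2
  + OCH3 → C:1 H:3 O:1
Element totals:
  C: 7
  H: 13
  N: 1
  O: 1
Molecular formula: C7H13NO.
  M = 7(12.0) + 13(1.007825) + 14.003074 + 15.994915
    = 84.000000 + 13.101725 + 14.003074 + 15.994915 = 127.099714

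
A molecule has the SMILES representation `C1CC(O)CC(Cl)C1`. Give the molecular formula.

Atom tally by fragment:
  cyclohexane ring core → C:6 H:12
  (− 2 ring H displaced by substituents)
  + OH → O:1 H:1
  + Cl → Cl:1
Element totals:
  C: 6
  H: 11
  Cl: 1
  O: 1

C6H11ClO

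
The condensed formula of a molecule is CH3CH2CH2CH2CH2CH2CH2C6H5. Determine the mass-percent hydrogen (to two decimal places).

Atom tally by fragment:
  CH3 → C:1 H:3
  CH2 → C:1 H:2
  CH2 → C:1 H:2
  CH2 → C:1 H:2
  CH2 → C:1 H:2
  CH2 → C:1 H:2
  CH2C6H5 → C:7 H:7
Element totals:
  C: 13
  H: 20
Molecular formula: C13H20.
Molar mass = 176.303 g/mol.
Mass from H: 20 × 1.008 = 20.160 g/mol.
%H = 20.160 / 176.303 × 100 = 11.43%.

11.43%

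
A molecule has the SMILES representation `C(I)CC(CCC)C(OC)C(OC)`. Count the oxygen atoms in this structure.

2

Atom tally by fragment:
  ICH2 → C:1 H:2 I:1
  CH2 → C:1 H:2
  CH(CH2CH2CH3) → C:4 H:8
  CH(OCH3) → C:2 H:4 O:1
  CH2OCH3 → C:2 H:5 O:1
Element totals:
  C: 10
  H: 21
  I: 1
  O: 2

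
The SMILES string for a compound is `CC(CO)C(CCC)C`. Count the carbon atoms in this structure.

8

Atom tally by fragment:
  CH3 → C:1 H:3
  CH(CH2OH) → C:2 H:4 O:1
  CH(CH2CH2CH3) → C:4 H:8
  CH3 → C:1 H:3
Element totals:
  C: 8
  H: 18
  O: 1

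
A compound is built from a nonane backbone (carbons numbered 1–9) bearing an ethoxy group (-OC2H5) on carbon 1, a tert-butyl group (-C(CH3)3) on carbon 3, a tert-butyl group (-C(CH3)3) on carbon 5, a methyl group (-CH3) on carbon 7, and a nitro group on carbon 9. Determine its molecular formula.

C20H41NO3

Atom tally by fragment:
  C2H5OCH2 → C:3 H:7 O:1
  CH2 → C:1 H:2
  CH(C(CH3)3) → C:5 H:10
  CH2 → C:1 H:2
  CH(C(CH3)3) → C:5 H:10
  CH2 → C:1 H:2
  CH(CH3) → C:2 H:4
  CH2 → C:1 H:2
  CH2NO2 → C:1 H:2 N:1 O:2
Element totals:
  C: 20
  H: 41
  N: 1
  O: 3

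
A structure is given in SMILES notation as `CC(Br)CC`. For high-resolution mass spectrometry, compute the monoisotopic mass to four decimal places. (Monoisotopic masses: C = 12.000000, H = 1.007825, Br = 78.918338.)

135.9888

Atom tally by fragment:
  CH3 → C:1 H:3
  CH(Br) → C:1 H:1 Br:1
  CH2 → C:1 H:2
  CH3 → C:1 H:3
Element totals:
  C: 4
  H: 9
  Br: 1
Molecular formula: C4H9Br.
  M = 4(12.0) + 9(1.007825) + 78.918338
    = 48.000000 + 9.070425 + 78.918338 = 135.988763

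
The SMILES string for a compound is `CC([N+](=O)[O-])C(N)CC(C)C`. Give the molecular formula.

Atom tally by fragment:
  CH3 → C:1 H:3
  CH(NO2) → C:1 H:1 N:1 O:2
  CH(NH2) → C:1 H:3 N:1
  CH2 → C:1 H:2
  CH(CH3) → C:2 H:4
  CH3 → C:1 H:3
Element totals:
  C: 7
  H: 16
  N: 2
  O: 2

C7H16N2O2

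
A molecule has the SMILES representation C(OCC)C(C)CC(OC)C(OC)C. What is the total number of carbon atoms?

Atom tally by fragment:
  C2H5OCH2 → C:3 H:7 O:1
  CH(CH3) → C:2 H:4
  CH2 → C:1 H:2
  CH(OCH3) → C:2 H:4 O:1
  CH(OCH3) → C:2 H:4 O:1
  CH3 → C:1 H:3
Element totals:
  C: 11
  H: 24
  O: 3

11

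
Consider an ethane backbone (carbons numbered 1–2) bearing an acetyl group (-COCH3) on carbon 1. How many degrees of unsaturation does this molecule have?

Atom tally by fragment:
  CH3COCH2 → C:3 H:5 O:1
  CH3 → C:1 H:3
Element totals:
  C: 4
  H: 8
  O: 1
Molecular formula: C4H8O.
DoU = (2C + 2 + N − H − X) / 2 = (2·4 + 2 + 0 − 8 − 0) / 2 = 1.

1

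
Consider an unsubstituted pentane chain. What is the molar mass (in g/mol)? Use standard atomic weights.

Atom tally by fragment:
  CH3 → C:1 H:3
  CH2 → C:1 H:2
  CH2 → C:1 H:2
  CH2 → C:1 H:2
  CH3 → C:1 H:3
Element totals:
  C: 5
  H: 12
Molecular formula: C5H12.
  M = 5(12.011) + 12(1.008)
    = 60.055 + 12.096 = 72.151

72.15 g/mol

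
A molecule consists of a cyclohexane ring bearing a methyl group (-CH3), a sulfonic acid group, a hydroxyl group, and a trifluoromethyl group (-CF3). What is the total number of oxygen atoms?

Atom tally by fragment:
  cyclohexane ring core → C:6 H:12
  (− 4 ring H displaced by substituents)
  + CH3 → C:1 H:3
  + SO3H → S:1 O:3 H:1
  + OH → O:1 H:1
  + CF3 → C:1 F:3
Element totals:
  C: 8
  H: 13
  F: 3
  O: 4
  S: 1

4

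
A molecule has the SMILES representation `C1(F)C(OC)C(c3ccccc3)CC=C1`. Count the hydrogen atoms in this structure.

Atom tally by fragment:
  cyclohexene ring core → C:6 H:10
  (− 3 ring H displaced by substituents)
  + F → F:1
  + OCH3 → C:1 H:3 O:1
  + C6H5 → C:6 H:5
Element totals:
  C: 13
  H: 15
  F: 1
  O: 1

15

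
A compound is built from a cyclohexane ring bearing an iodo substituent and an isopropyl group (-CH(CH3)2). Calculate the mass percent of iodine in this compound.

Atom tally by fragment:
  cyclohexane ring core → C:6 H:12
  (− 2 ring H displaced by substituents)
  + I → I:1
  + CH(CH3)2 → C:3 H:7
Element totals:
  C: 9
  H: 17
  I: 1
Molecular formula: C9H17I.
Molar mass = 252.139 g/mol.
Mass from I: 1 × 126.904 = 126.904 g/mol.
%I = 126.904 / 252.139 × 100 = 50.33%.

50.33%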